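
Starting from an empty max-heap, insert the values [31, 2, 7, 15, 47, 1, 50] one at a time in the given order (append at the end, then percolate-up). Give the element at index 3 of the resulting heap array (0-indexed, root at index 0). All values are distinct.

2

Insert 31:
  append 31 at index 0 → [31] (no swap needed)
Insert 2:
  append 2 at index 1 → [31, 2] (no swap needed)
Insert 7:
  append 7 at index 2 → [31, 2, 7] (no swap needed)
Insert 15:
  append 15 at index 3 → [31, 2, 7, 15]
  15 > parent 2 at index 1, swap → [31, 15, 7, 2]
Insert 47:
  append 47 at index 4 → [31, 15, 7, 2, 47]
  47 > parent 15 at index 1, swap → [31, 47, 7, 2, 15]
  47 > parent 31 at index 0, swap → [47, 31, 7, 2, 15]
Insert 1:
  append 1 at index 5 → [47, 31, 7, 2, 15, 1] (no swap needed)
Insert 50:
  append 50 at index 6 → [47, 31, 7, 2, 15, 1, 50]
  50 > parent 7 at index 2, swap → [47, 31, 50, 2, 15, 1, 7]
  50 > parent 47 at index 0, swap → [50, 31, 47, 2, 15, 1, 7]
resulting array: [50, 31, 47, 2, 15, 1, 7]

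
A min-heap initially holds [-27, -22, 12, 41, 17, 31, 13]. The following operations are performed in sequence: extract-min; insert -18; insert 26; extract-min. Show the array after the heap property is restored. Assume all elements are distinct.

extract-min → returns -27:
  remove root -27; move last element 13 to root → [13, -22, 12, 41, 17, 31]
  13 vs smaller child -22 at index 1, swap → [-22, 13, 12, 41, 17, 31]
insert -18:
  append -18 at index 6 → [-22, 13, 12, 41, 17, 31, -18]
  -18 < parent 12 at index 2, swap → [-22, 13, -18, 41, 17, 31, 12]
insert 26:
  append 26 at index 7 → [-22, 13, -18, 41, 17, 31, 12, 26]
  26 < parent 41 at index 3, swap → [-22, 13, -18, 26, 17, 31, 12, 41]
extract-min → returns -22:
  remove root -22; move last element 41 to root → [41, 13, -18, 26, 17, 31, 12]
  41 vs smaller child -18 at index 2, swap → [-18, 13, 41, 26, 17, 31, 12]
  41 vs smaller child 12 at index 6, swap → [-18, 13, 12, 26, 17, 31, 41]

[-18, 13, 12, 26, 17, 31, 41]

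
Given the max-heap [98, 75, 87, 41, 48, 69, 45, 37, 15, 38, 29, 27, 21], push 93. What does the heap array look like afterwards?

[98, 75, 93, 41, 48, 69, 87, 37, 15, 38, 29, 27, 21, 45]

append 93 at index 13 → [98, 75, 87, 41, 48, 69, 45, 37, 15, 38, 29, 27, 21, 93]
93 > parent 45 at index 6, swap → [98, 75, 87, 41, 48, 69, 93, 37, 15, 38, 29, 27, 21, 45]
93 > parent 87 at index 2, swap → [98, 75, 93, 41, 48, 69, 87, 37, 15, 38, 29, 27, 21, 45]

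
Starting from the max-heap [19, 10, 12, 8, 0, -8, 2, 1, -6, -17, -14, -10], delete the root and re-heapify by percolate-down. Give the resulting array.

[12, 10, 2, 8, 0, -8, -10, 1, -6, -17, -14]

remove root 19; move last element -10 to root → [-10, 10, 12, 8, 0, -8, 2, 1, -6, -17, -14]
-10 vs larger child 12 at index 2, swap → [12, 10, -10, 8, 0, -8, 2, 1, -6, -17, -14]
-10 vs larger child 2 at index 6, swap → [12, 10, 2, 8, 0, -8, -10, 1, -6, -17, -14]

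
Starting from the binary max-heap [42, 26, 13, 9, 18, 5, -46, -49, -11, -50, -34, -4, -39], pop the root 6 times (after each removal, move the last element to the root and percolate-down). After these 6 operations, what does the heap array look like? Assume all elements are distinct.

[-4, -11, -39, -49, -34, -50, -46]

extract-max #1 returns 42:
  remove root 42; move last element -39 to root → [-39, 26, 13, 9, 18, 5, -46, -49, -11, -50, -34, -4]
  -39 vs larger child 26 at index 1, swap → [26, -39, 13, 9, 18, 5, -46, -49, -11, -50, -34, -4]
  -39 vs larger child 18 at index 4, swap → [26, 18, 13, 9, -39, 5, -46, -49, -11, -50, -34, -4]
  -39 vs larger child -34 at index 10, swap → [26, 18, 13, 9, -34, 5, -46, -49, -11, -50, -39, -4]
extract-max #2 returns 26:
  remove root 26; move last element -4 to root → [-4, 18, 13, 9, -34, 5, -46, -49, -11, -50, -39]
  -4 vs larger child 18 at index 1, swap → [18, -4, 13, 9, -34, 5, -46, -49, -11, -50, -39]
  -4 vs larger child 9 at index 3, swap → [18, 9, 13, -4, -34, 5, -46, -49, -11, -50, -39]
extract-max #3 returns 18:
  remove root 18; move last element -39 to root → [-39, 9, 13, -4, -34, 5, -46, -49, -11, -50]
  -39 vs larger child 13 at index 2, swap → [13, 9, -39, -4, -34, 5, -46, -49, -11, -50]
  -39 vs larger child 5 at index 5, swap → [13, 9, 5, -4, -34, -39, -46, -49, -11, -50]
extract-max #4 returns 13:
  remove root 13; move last element -50 to root → [-50, 9, 5, -4, -34, -39, -46, -49, -11]
  -50 vs larger child 9 at index 1, swap → [9, -50, 5, -4, -34, -39, -46, -49, -11]
  -50 vs larger child -4 at index 3, swap → [9, -4, 5, -50, -34, -39, -46, -49, -11]
  -50 vs larger child -11 at index 8, swap → [9, -4, 5, -11, -34, -39, -46, -49, -50]
extract-max #5 returns 9:
  remove root 9; move last element -50 to root → [-50, -4, 5, -11, -34, -39, -46, -49]
  -50 vs larger child 5 at index 2, swap → [5, -4, -50, -11, -34, -39, -46, -49]
  -50 vs larger child -39 at index 5, swap → [5, -4, -39, -11, -34, -50, -46, -49]
extract-max #6 returns 5:
  remove root 5; move last element -49 to root → [-49, -4, -39, -11, -34, -50, -46]
  -49 vs larger child -4 at index 1, swap → [-4, -49, -39, -11, -34, -50, -46]
  -49 vs larger child -11 at index 3, swap → [-4, -11, -39, -49, -34, -50, -46]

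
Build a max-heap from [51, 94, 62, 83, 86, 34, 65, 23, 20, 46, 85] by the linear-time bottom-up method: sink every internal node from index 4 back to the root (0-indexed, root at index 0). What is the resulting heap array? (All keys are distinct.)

[94, 86, 65, 83, 85, 34, 62, 23, 20, 46, 51]

sift down from index 4: already satisfies heap property
sift down from index 3: already satisfies heap property
sift down from index 2:
  62 vs larger child 65 at index 6, swap → [51, 94, 65, 83, 86, 34, 62, 23, 20, 46, 85]
sift down from index 1: already satisfies heap property
sift down from index 0:
  51 vs larger child 94 at index 1, swap → [94, 51, 65, 83, 86, 34, 62, 23, 20, 46, 85]
  51 vs larger child 86 at index 4, swap → [94, 86, 65, 83, 51, 34, 62, 23, 20, 46, 85]
  51 vs larger child 85 at index 10, swap → [94, 86, 65, 83, 85, 34, 62, 23, 20, 46, 51]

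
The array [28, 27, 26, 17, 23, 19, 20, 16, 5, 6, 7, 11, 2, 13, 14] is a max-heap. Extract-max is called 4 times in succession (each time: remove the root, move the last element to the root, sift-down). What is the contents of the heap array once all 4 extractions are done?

[20, 17, 19, 16, 14, 11, 13, 2, 5, 6, 7]

extract-max #1 returns 28:
  remove root 28; move last element 14 to root → [14, 27, 26, 17, 23, 19, 20, 16, 5, 6, 7, 11, 2, 13]
  14 vs larger child 27 at index 1, swap → [27, 14, 26, 17, 23, 19, 20, 16, 5, 6, 7, 11, 2, 13]
  14 vs larger child 23 at index 4, swap → [27, 23, 26, 17, 14, 19, 20, 16, 5, 6, 7, 11, 2, 13]
extract-max #2 returns 27:
  remove root 27; move last element 13 to root → [13, 23, 26, 17, 14, 19, 20, 16, 5, 6, 7, 11, 2]
  13 vs larger child 26 at index 2, swap → [26, 23, 13, 17, 14, 19, 20, 16, 5, 6, 7, 11, 2]
  13 vs larger child 20 at index 6, swap → [26, 23, 20, 17, 14, 19, 13, 16, 5, 6, 7, 11, 2]
extract-max #3 returns 26:
  remove root 26; move last element 2 to root → [2, 23, 20, 17, 14, 19, 13, 16, 5, 6, 7, 11]
  2 vs larger child 23 at index 1, swap → [23, 2, 20, 17, 14, 19, 13, 16, 5, 6, 7, 11]
  2 vs larger child 17 at index 3, swap → [23, 17, 20, 2, 14, 19, 13, 16, 5, 6, 7, 11]
  2 vs larger child 16 at index 7, swap → [23, 17, 20, 16, 14, 19, 13, 2, 5, 6, 7, 11]
extract-max #4 returns 23:
  remove root 23; move last element 11 to root → [11, 17, 20, 16, 14, 19, 13, 2, 5, 6, 7]
  11 vs larger child 20 at index 2, swap → [20, 17, 11, 16, 14, 19, 13, 2, 5, 6, 7]
  11 vs larger child 19 at index 5, swap → [20, 17, 19, 16, 14, 11, 13, 2, 5, 6, 7]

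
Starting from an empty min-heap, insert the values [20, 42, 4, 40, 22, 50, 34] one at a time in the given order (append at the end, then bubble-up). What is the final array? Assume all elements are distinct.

[4, 22, 20, 42, 40, 50, 34]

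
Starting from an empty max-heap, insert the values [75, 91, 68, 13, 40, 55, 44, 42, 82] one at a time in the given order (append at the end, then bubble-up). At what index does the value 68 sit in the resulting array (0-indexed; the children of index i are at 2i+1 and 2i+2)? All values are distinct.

2

Insert 75:
  append 75 at index 0 → [75] (no swap needed)
Insert 91:
  append 91 at index 1 → [75, 91]
  91 > parent 75 at index 0, swap → [91, 75]
Insert 68:
  append 68 at index 2 → [91, 75, 68] (no swap needed)
Insert 13:
  append 13 at index 3 → [91, 75, 68, 13] (no swap needed)
Insert 40:
  append 40 at index 4 → [91, 75, 68, 13, 40] (no swap needed)
Insert 55:
  append 55 at index 5 → [91, 75, 68, 13, 40, 55] (no swap needed)
Insert 44:
  append 44 at index 6 → [91, 75, 68, 13, 40, 55, 44] (no swap needed)
Insert 42:
  append 42 at index 7 → [91, 75, 68, 13, 40, 55, 44, 42]
  42 > parent 13 at index 3, swap → [91, 75, 68, 42, 40, 55, 44, 13]
Insert 82:
  append 82 at index 8 → [91, 75, 68, 42, 40, 55, 44, 13, 82]
  82 > parent 42 at index 3, swap → [91, 75, 68, 82, 40, 55, 44, 13, 42]
  82 > parent 75 at index 1, swap → [91, 82, 68, 75, 40, 55, 44, 13, 42]
resulting array: [91, 82, 68, 75, 40, 55, 44, 13, 42]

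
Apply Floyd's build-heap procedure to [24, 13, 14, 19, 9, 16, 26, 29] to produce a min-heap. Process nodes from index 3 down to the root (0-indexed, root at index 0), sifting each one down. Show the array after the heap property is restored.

sift down from index 3: already satisfies heap property
sift down from index 2: already satisfies heap property
sift down from index 1:
  13 vs smaller child 9 at index 4, swap → [24, 9, 14, 19, 13, 16, 26, 29]
sift down from index 0:
  24 vs smaller child 9 at index 1, swap → [9, 24, 14, 19, 13, 16, 26, 29]
  24 vs smaller child 13 at index 4, swap → [9, 13, 14, 19, 24, 16, 26, 29]

[9, 13, 14, 19, 24, 16, 26, 29]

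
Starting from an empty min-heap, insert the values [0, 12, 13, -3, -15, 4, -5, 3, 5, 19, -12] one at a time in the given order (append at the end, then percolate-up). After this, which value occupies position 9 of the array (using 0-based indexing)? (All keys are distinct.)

19

Insert 0:
  append 0 at index 0 → [0] (no swap needed)
Insert 12:
  append 12 at index 1 → [0, 12] (no swap needed)
Insert 13:
  append 13 at index 2 → [0, 12, 13] (no swap needed)
Insert -3:
  append -3 at index 3 → [0, 12, 13, -3]
  -3 < parent 12 at index 1, swap → [0, -3, 13, 12]
  -3 < parent 0 at index 0, swap → [-3, 0, 13, 12]
Insert -15:
  append -15 at index 4 → [-3, 0, 13, 12, -15]
  -15 < parent 0 at index 1, swap → [-3, -15, 13, 12, 0]
  -15 < parent -3 at index 0, swap → [-15, -3, 13, 12, 0]
Insert 4:
  append 4 at index 5 → [-15, -3, 13, 12, 0, 4]
  4 < parent 13 at index 2, swap → [-15, -3, 4, 12, 0, 13]
Insert -5:
  append -5 at index 6 → [-15, -3, 4, 12, 0, 13, -5]
  -5 < parent 4 at index 2, swap → [-15, -3, -5, 12, 0, 13, 4]
Insert 3:
  append 3 at index 7 → [-15, -3, -5, 12, 0, 13, 4, 3]
  3 < parent 12 at index 3, swap → [-15, -3, -5, 3, 0, 13, 4, 12]
Insert 5:
  append 5 at index 8 → [-15, -3, -5, 3, 0, 13, 4, 12, 5] (no swap needed)
Insert 19:
  append 19 at index 9 → [-15, -3, -5, 3, 0, 13, 4, 12, 5, 19] (no swap needed)
Insert -12:
  append -12 at index 10 → [-15, -3, -5, 3, 0, 13, 4, 12, 5, 19, -12]
  -12 < parent 0 at index 4, swap → [-15, -3, -5, 3, -12, 13, 4, 12, 5, 19, 0]
  -12 < parent -3 at index 1, swap → [-15, -12, -5, 3, -3, 13, 4, 12, 5, 19, 0]
resulting array: [-15, -12, -5, 3, -3, 13, 4, 12, 5, 19, 0]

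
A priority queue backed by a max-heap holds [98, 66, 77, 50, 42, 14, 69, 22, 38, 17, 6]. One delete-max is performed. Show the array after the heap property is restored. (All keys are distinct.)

[77, 66, 69, 50, 42, 14, 6, 22, 38, 17]

remove root 98; move last element 6 to root → [6, 66, 77, 50, 42, 14, 69, 22, 38, 17]
6 vs larger child 77 at index 2, swap → [77, 66, 6, 50, 42, 14, 69, 22, 38, 17]
6 vs larger child 69 at index 6, swap → [77, 66, 69, 50, 42, 14, 6, 22, 38, 17]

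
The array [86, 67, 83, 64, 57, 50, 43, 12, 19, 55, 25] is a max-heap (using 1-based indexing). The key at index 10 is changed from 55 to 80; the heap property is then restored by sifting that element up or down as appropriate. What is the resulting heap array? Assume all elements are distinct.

set index 10 from 55 to 80 → [86, 67, 83, 64, 57, 50, 43, 12, 19, 80, 25]
80 > parent 57 at index 5, swap → [86, 67, 83, 64, 80, 50, 43, 12, 19, 57, 25]
80 > parent 67 at index 2, swap → [86, 80, 83, 64, 67, 50, 43, 12, 19, 57, 25]

[86, 80, 83, 64, 67, 50, 43, 12, 19, 57, 25]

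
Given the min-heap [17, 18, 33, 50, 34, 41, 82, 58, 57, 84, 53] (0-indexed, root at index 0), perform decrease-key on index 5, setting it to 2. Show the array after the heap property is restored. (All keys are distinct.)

[2, 18, 17, 50, 34, 33, 82, 58, 57, 84, 53]

set index 5 from 41 to 2 → [17, 18, 33, 50, 34, 2, 82, 58, 57, 84, 53]
2 < parent 33 at index 2, swap → [17, 18, 2, 50, 34, 33, 82, 58, 57, 84, 53]
2 < parent 17 at index 0, swap → [2, 18, 17, 50, 34, 33, 82, 58, 57, 84, 53]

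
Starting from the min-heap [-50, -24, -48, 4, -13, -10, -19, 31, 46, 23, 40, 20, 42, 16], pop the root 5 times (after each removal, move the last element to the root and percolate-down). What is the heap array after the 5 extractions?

extract-min #1 returns -50:
  remove root -50; move last element 16 to root → [16, -24, -48, 4, -13, -10, -19, 31, 46, 23, 40, 20, 42]
  16 vs smaller child -48 at index 2, swap → [-48, -24, 16, 4, -13, -10, -19, 31, 46, 23, 40, 20, 42]
  16 vs smaller child -19 at index 6, swap → [-48, -24, -19, 4, -13, -10, 16, 31, 46, 23, 40, 20, 42]
extract-min #2 returns -48:
  remove root -48; move last element 42 to root → [42, -24, -19, 4, -13, -10, 16, 31, 46, 23, 40, 20]
  42 vs smaller child -24 at index 1, swap → [-24, 42, -19, 4, -13, -10, 16, 31, 46, 23, 40, 20]
  42 vs smaller child -13 at index 4, swap → [-24, -13, -19, 4, 42, -10, 16, 31, 46, 23, 40, 20]
  42 vs smaller child 23 at index 9, swap → [-24, -13, -19, 4, 23, -10, 16, 31, 46, 42, 40, 20]
extract-min #3 returns -24:
  remove root -24; move last element 20 to root → [20, -13, -19, 4, 23, -10, 16, 31, 46, 42, 40]
  20 vs smaller child -19 at index 2, swap → [-19, -13, 20, 4, 23, -10, 16, 31, 46, 42, 40]
  20 vs smaller child -10 at index 5, swap → [-19, -13, -10, 4, 23, 20, 16, 31, 46, 42, 40]
extract-min #4 returns -19:
  remove root -19; move last element 40 to root → [40, -13, -10, 4, 23, 20, 16, 31, 46, 42]
  40 vs smaller child -13 at index 1, swap → [-13, 40, -10, 4, 23, 20, 16, 31, 46, 42]
  40 vs smaller child 4 at index 3, swap → [-13, 4, -10, 40, 23, 20, 16, 31, 46, 42]
  40 vs smaller child 31 at index 7, swap → [-13, 4, -10, 31, 23, 20, 16, 40, 46, 42]
extract-min #5 returns -13:
  remove root -13; move last element 42 to root → [42, 4, -10, 31, 23, 20, 16, 40, 46]
  42 vs smaller child -10 at index 2, swap → [-10, 4, 42, 31, 23, 20, 16, 40, 46]
  42 vs smaller child 16 at index 6, swap → [-10, 4, 16, 31, 23, 20, 42, 40, 46]

[-10, 4, 16, 31, 23, 20, 42, 40, 46]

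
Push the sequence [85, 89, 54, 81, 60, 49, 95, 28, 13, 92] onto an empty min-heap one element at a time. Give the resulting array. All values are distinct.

[13, 28, 54, 49, 81, 85, 95, 89, 60, 92]

Insert 85:
  append 85 at index 0 → [85] (no swap needed)
Insert 89:
  append 89 at index 1 → [85, 89] (no swap needed)
Insert 54:
  append 54 at index 2 → [85, 89, 54]
  54 < parent 85 at index 0, swap → [54, 89, 85]
Insert 81:
  append 81 at index 3 → [54, 89, 85, 81]
  81 < parent 89 at index 1, swap → [54, 81, 85, 89]
Insert 60:
  append 60 at index 4 → [54, 81, 85, 89, 60]
  60 < parent 81 at index 1, swap → [54, 60, 85, 89, 81]
Insert 49:
  append 49 at index 5 → [54, 60, 85, 89, 81, 49]
  49 < parent 85 at index 2, swap → [54, 60, 49, 89, 81, 85]
  49 < parent 54 at index 0, swap → [49, 60, 54, 89, 81, 85]
Insert 95:
  append 95 at index 6 → [49, 60, 54, 89, 81, 85, 95] (no swap needed)
Insert 28:
  append 28 at index 7 → [49, 60, 54, 89, 81, 85, 95, 28]
  28 < parent 89 at index 3, swap → [49, 60, 54, 28, 81, 85, 95, 89]
  28 < parent 60 at index 1, swap → [49, 28, 54, 60, 81, 85, 95, 89]
  28 < parent 49 at index 0, swap → [28, 49, 54, 60, 81, 85, 95, 89]
Insert 13:
  append 13 at index 8 → [28, 49, 54, 60, 81, 85, 95, 89, 13]
  13 < parent 60 at index 3, swap → [28, 49, 54, 13, 81, 85, 95, 89, 60]
  13 < parent 49 at index 1, swap → [28, 13, 54, 49, 81, 85, 95, 89, 60]
  13 < parent 28 at index 0, swap → [13, 28, 54, 49, 81, 85, 95, 89, 60]
Insert 92:
  append 92 at index 9 → [13, 28, 54, 49, 81, 85, 95, 89, 60, 92] (no swap needed)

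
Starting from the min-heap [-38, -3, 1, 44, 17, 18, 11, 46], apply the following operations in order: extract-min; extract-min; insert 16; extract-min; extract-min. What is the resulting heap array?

[16, 17, 18, 44, 46]

extract-min → returns -38:
  remove root -38; move last element 46 to root → [46, -3, 1, 44, 17, 18, 11]
  46 vs smaller child -3 at index 1, swap → [-3, 46, 1, 44, 17, 18, 11]
  46 vs smaller child 17 at index 4, swap → [-3, 17, 1, 44, 46, 18, 11]
extract-min → returns -3:
  remove root -3; move last element 11 to root → [11, 17, 1, 44, 46, 18]
  11 vs smaller child 1 at index 2, swap → [1, 17, 11, 44, 46, 18]
insert 16:
  append 16 at index 6 → [1, 17, 11, 44, 46, 18, 16] (no swap needed)
extract-min → returns 1:
  remove root 1; move last element 16 to root → [16, 17, 11, 44, 46, 18]
  16 vs smaller child 11 at index 2, swap → [11, 17, 16, 44, 46, 18]
extract-min → returns 11:
  remove root 11; move last element 18 to root → [18, 17, 16, 44, 46]
  18 vs smaller child 16 at index 2, swap → [16, 17, 18, 44, 46]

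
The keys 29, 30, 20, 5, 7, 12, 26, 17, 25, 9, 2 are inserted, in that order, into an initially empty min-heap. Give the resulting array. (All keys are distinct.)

[2, 5, 12, 17, 7, 29, 26, 30, 25, 20, 9]

Insert 29:
  append 29 at index 0 → [29] (no swap needed)
Insert 30:
  append 30 at index 1 → [29, 30] (no swap needed)
Insert 20:
  append 20 at index 2 → [29, 30, 20]
  20 < parent 29 at index 0, swap → [20, 30, 29]
Insert 5:
  append 5 at index 3 → [20, 30, 29, 5]
  5 < parent 30 at index 1, swap → [20, 5, 29, 30]
  5 < parent 20 at index 0, swap → [5, 20, 29, 30]
Insert 7:
  append 7 at index 4 → [5, 20, 29, 30, 7]
  7 < parent 20 at index 1, swap → [5, 7, 29, 30, 20]
Insert 12:
  append 12 at index 5 → [5, 7, 29, 30, 20, 12]
  12 < parent 29 at index 2, swap → [5, 7, 12, 30, 20, 29]
Insert 26:
  append 26 at index 6 → [5, 7, 12, 30, 20, 29, 26] (no swap needed)
Insert 17:
  append 17 at index 7 → [5, 7, 12, 30, 20, 29, 26, 17]
  17 < parent 30 at index 3, swap → [5, 7, 12, 17, 20, 29, 26, 30]
Insert 25:
  append 25 at index 8 → [5, 7, 12, 17, 20, 29, 26, 30, 25] (no swap needed)
Insert 9:
  append 9 at index 9 → [5, 7, 12, 17, 20, 29, 26, 30, 25, 9]
  9 < parent 20 at index 4, swap → [5, 7, 12, 17, 9, 29, 26, 30, 25, 20]
Insert 2:
  append 2 at index 10 → [5, 7, 12, 17, 9, 29, 26, 30, 25, 20, 2]
  2 < parent 9 at index 4, swap → [5, 7, 12, 17, 2, 29, 26, 30, 25, 20, 9]
  2 < parent 7 at index 1, swap → [5, 2, 12, 17, 7, 29, 26, 30, 25, 20, 9]
  2 < parent 5 at index 0, swap → [2, 5, 12, 17, 7, 29, 26, 30, 25, 20, 9]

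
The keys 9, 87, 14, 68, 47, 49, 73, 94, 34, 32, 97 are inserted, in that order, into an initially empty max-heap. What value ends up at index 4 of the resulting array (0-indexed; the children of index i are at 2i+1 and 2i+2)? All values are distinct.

87

Insert 9:
  append 9 at index 0 → [9] (no swap needed)
Insert 87:
  append 87 at index 1 → [9, 87]
  87 > parent 9 at index 0, swap → [87, 9]
Insert 14:
  append 14 at index 2 → [87, 9, 14] (no swap needed)
Insert 68:
  append 68 at index 3 → [87, 9, 14, 68]
  68 > parent 9 at index 1, swap → [87, 68, 14, 9]
Insert 47:
  append 47 at index 4 → [87, 68, 14, 9, 47] (no swap needed)
Insert 49:
  append 49 at index 5 → [87, 68, 14, 9, 47, 49]
  49 > parent 14 at index 2, swap → [87, 68, 49, 9, 47, 14]
Insert 73:
  append 73 at index 6 → [87, 68, 49, 9, 47, 14, 73]
  73 > parent 49 at index 2, swap → [87, 68, 73, 9, 47, 14, 49]
Insert 94:
  append 94 at index 7 → [87, 68, 73, 9, 47, 14, 49, 94]
  94 > parent 9 at index 3, swap → [87, 68, 73, 94, 47, 14, 49, 9]
  94 > parent 68 at index 1, swap → [87, 94, 73, 68, 47, 14, 49, 9]
  94 > parent 87 at index 0, swap → [94, 87, 73, 68, 47, 14, 49, 9]
Insert 34:
  append 34 at index 8 → [94, 87, 73, 68, 47, 14, 49, 9, 34] (no swap needed)
Insert 32:
  append 32 at index 9 → [94, 87, 73, 68, 47, 14, 49, 9, 34, 32] (no swap needed)
Insert 97:
  append 97 at index 10 → [94, 87, 73, 68, 47, 14, 49, 9, 34, 32, 97]
  97 > parent 47 at index 4, swap → [94, 87, 73, 68, 97, 14, 49, 9, 34, 32, 47]
  97 > parent 87 at index 1, swap → [94, 97, 73, 68, 87, 14, 49, 9, 34, 32, 47]
  97 > parent 94 at index 0, swap → [97, 94, 73, 68, 87, 14, 49, 9, 34, 32, 47]
resulting array: [97, 94, 73, 68, 87, 14, 49, 9, 34, 32, 47]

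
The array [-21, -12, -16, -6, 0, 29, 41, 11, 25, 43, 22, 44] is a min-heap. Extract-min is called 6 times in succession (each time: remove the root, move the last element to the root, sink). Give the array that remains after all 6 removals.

[22, 25, 29, 41, 43, 44]

extract-min #1 returns -21:
  remove root -21; move last element 44 to root → [44, -12, -16, -6, 0, 29, 41, 11, 25, 43, 22]
  44 vs smaller child -16 at index 2, swap → [-16, -12, 44, -6, 0, 29, 41, 11, 25, 43, 22]
  44 vs smaller child 29 at index 5, swap → [-16, -12, 29, -6, 0, 44, 41, 11, 25, 43, 22]
extract-min #2 returns -16:
  remove root -16; move last element 22 to root → [22, -12, 29, -6, 0, 44, 41, 11, 25, 43]
  22 vs smaller child -12 at index 1, swap → [-12, 22, 29, -6, 0, 44, 41, 11, 25, 43]
  22 vs smaller child -6 at index 3, swap → [-12, -6, 29, 22, 0, 44, 41, 11, 25, 43]
  22 vs smaller child 11 at index 7, swap → [-12, -6, 29, 11, 0, 44, 41, 22, 25, 43]
extract-min #3 returns -12:
  remove root -12; move last element 43 to root → [43, -6, 29, 11, 0, 44, 41, 22, 25]
  43 vs smaller child -6 at index 1, swap → [-6, 43, 29, 11, 0, 44, 41, 22, 25]
  43 vs smaller child 0 at index 4, swap → [-6, 0, 29, 11, 43, 44, 41, 22, 25]
extract-min #4 returns -6:
  remove root -6; move last element 25 to root → [25, 0, 29, 11, 43, 44, 41, 22]
  25 vs smaller child 0 at index 1, swap → [0, 25, 29, 11, 43, 44, 41, 22]
  25 vs smaller child 11 at index 3, swap → [0, 11, 29, 25, 43, 44, 41, 22]
  25 vs only child 22 at index 7, swap → [0, 11, 29, 22, 43, 44, 41, 25]
extract-min #5 returns 0:
  remove root 0; move last element 25 to root → [25, 11, 29, 22, 43, 44, 41]
  25 vs smaller child 11 at index 1, swap → [11, 25, 29, 22, 43, 44, 41]
  25 vs smaller child 22 at index 3, swap → [11, 22, 29, 25, 43, 44, 41]
extract-min #6 returns 11:
  remove root 11; move last element 41 to root → [41, 22, 29, 25, 43, 44]
  41 vs smaller child 22 at index 1, swap → [22, 41, 29, 25, 43, 44]
  41 vs smaller child 25 at index 3, swap → [22, 25, 29, 41, 43, 44]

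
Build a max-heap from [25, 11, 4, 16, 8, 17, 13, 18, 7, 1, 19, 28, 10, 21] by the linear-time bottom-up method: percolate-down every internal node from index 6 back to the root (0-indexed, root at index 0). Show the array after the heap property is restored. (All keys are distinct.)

[28, 19, 25, 18, 11, 17, 21, 16, 7, 1, 8, 4, 10, 13]

sift down from index 6:
  13 vs only child 21 at index 13, swap → [25, 11, 4, 16, 8, 17, 21, 18, 7, 1, 19, 28, 10, 13]
sift down from index 5:
  17 vs larger child 28 at index 11, swap → [25, 11, 4, 16, 8, 28, 21, 18, 7, 1, 19, 17, 10, 13]
sift down from index 4:
  8 vs larger child 19 at index 10, swap → [25, 11, 4, 16, 19, 28, 21, 18, 7, 1, 8, 17, 10, 13]
sift down from index 3:
  16 vs larger child 18 at index 7, swap → [25, 11, 4, 18, 19, 28, 21, 16, 7, 1, 8, 17, 10, 13]
sift down from index 2:
  4 vs larger child 28 at index 5, swap → [25, 11, 28, 18, 19, 4, 21, 16, 7, 1, 8, 17, 10, 13]
  4 vs larger child 17 at index 11, swap → [25, 11, 28, 18, 19, 17, 21, 16, 7, 1, 8, 4, 10, 13]
sift down from index 1:
  11 vs larger child 19 at index 4, swap → [25, 19, 28, 18, 11, 17, 21, 16, 7, 1, 8, 4, 10, 13]
sift down from index 0:
  25 vs larger child 28 at index 2, swap → [28, 19, 25, 18, 11, 17, 21, 16, 7, 1, 8, 4, 10, 13]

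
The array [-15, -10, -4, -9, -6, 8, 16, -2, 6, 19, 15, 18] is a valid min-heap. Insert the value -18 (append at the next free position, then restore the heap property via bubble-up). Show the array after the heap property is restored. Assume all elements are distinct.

append -18 at index 12 → [-15, -10, -4, -9, -6, 8, 16, -2, 6, 19, 15, 18, -18]
-18 < parent 8 at index 5, swap → [-15, -10, -4, -9, -6, -18, 16, -2, 6, 19, 15, 18, 8]
-18 < parent -4 at index 2, swap → [-15, -10, -18, -9, -6, -4, 16, -2, 6, 19, 15, 18, 8]
-18 < parent -15 at index 0, swap → [-18, -10, -15, -9, -6, -4, 16, -2, 6, 19, 15, 18, 8]

[-18, -10, -15, -9, -6, -4, 16, -2, 6, 19, 15, 18, 8]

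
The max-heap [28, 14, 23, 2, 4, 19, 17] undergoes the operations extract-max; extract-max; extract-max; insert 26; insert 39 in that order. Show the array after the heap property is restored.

extract-max → returns 28:
  remove root 28; move last element 17 to root → [17, 14, 23, 2, 4, 19]
  17 vs larger child 23 at index 2, swap → [23, 14, 17, 2, 4, 19]
  17 vs only child 19 at index 5, swap → [23, 14, 19, 2, 4, 17]
extract-max → returns 23:
  remove root 23; move last element 17 to root → [17, 14, 19, 2, 4]
  17 vs larger child 19 at index 2, swap → [19, 14, 17, 2, 4]
extract-max → returns 19:
  remove root 19; move last element 4 to root → [4, 14, 17, 2]
  4 vs larger child 17 at index 2, swap → [17, 14, 4, 2]
insert 26:
  append 26 at index 4 → [17, 14, 4, 2, 26]
  26 > parent 14 at index 1, swap → [17, 26, 4, 2, 14]
  26 > parent 17 at index 0, swap → [26, 17, 4, 2, 14]
insert 39:
  append 39 at index 5 → [26, 17, 4, 2, 14, 39]
  39 > parent 4 at index 2, swap → [26, 17, 39, 2, 14, 4]
  39 > parent 26 at index 0, swap → [39, 17, 26, 2, 14, 4]

[39, 17, 26, 2, 14, 4]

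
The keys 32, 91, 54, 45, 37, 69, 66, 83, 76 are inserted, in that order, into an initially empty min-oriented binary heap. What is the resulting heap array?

[32, 37, 54, 76, 45, 69, 66, 91, 83]

Insert 32:
  append 32 at index 0 → [32] (no swap needed)
Insert 91:
  append 91 at index 1 → [32, 91] (no swap needed)
Insert 54:
  append 54 at index 2 → [32, 91, 54] (no swap needed)
Insert 45:
  append 45 at index 3 → [32, 91, 54, 45]
  45 < parent 91 at index 1, swap → [32, 45, 54, 91]
Insert 37:
  append 37 at index 4 → [32, 45, 54, 91, 37]
  37 < parent 45 at index 1, swap → [32, 37, 54, 91, 45]
Insert 69:
  append 69 at index 5 → [32, 37, 54, 91, 45, 69] (no swap needed)
Insert 66:
  append 66 at index 6 → [32, 37, 54, 91, 45, 69, 66] (no swap needed)
Insert 83:
  append 83 at index 7 → [32, 37, 54, 91, 45, 69, 66, 83]
  83 < parent 91 at index 3, swap → [32, 37, 54, 83, 45, 69, 66, 91]
Insert 76:
  append 76 at index 8 → [32, 37, 54, 83, 45, 69, 66, 91, 76]
  76 < parent 83 at index 3, swap → [32, 37, 54, 76, 45, 69, 66, 91, 83]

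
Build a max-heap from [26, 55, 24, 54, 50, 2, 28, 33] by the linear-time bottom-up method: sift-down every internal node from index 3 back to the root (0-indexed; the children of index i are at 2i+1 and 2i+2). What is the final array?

[55, 54, 28, 33, 50, 2, 24, 26]

sift down from index 3: already satisfies heap property
sift down from index 2:
  24 vs larger child 28 at index 6, swap → [26, 55, 28, 54, 50, 2, 24, 33]
sift down from index 1: already satisfies heap property
sift down from index 0:
  26 vs larger child 55 at index 1, swap → [55, 26, 28, 54, 50, 2, 24, 33]
  26 vs larger child 54 at index 3, swap → [55, 54, 28, 26, 50, 2, 24, 33]
  26 vs only child 33 at index 7, swap → [55, 54, 28, 33, 50, 2, 24, 26]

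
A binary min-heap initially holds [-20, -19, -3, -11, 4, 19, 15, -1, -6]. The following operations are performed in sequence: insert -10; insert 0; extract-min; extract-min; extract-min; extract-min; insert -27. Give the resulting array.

[-27, -6, -3, -1, 4, 19, 15, 0]

insert -10:
  append -10 at index 9 → [-20, -19, -3, -11, 4, 19, 15, -1, -6, -10]
  -10 < parent 4 at index 4, swap → [-20, -19, -3, -11, -10, 19, 15, -1, -6, 4]
insert 0:
  append 0 at index 10 → [-20, -19, -3, -11, -10, 19, 15, -1, -6, 4, 0] (no swap needed)
extract-min → returns -20:
  remove root -20; move last element 0 to root → [0, -19, -3, -11, -10, 19, 15, -1, -6, 4]
  0 vs smaller child -19 at index 1, swap → [-19, 0, -3, -11, -10, 19, 15, -1, -6, 4]
  0 vs smaller child -11 at index 3, swap → [-19, -11, -3, 0, -10, 19, 15, -1, -6, 4]
  0 vs smaller child -6 at index 8, swap → [-19, -11, -3, -6, -10, 19, 15, -1, 0, 4]
extract-min → returns -19:
  remove root -19; move last element 4 to root → [4, -11, -3, -6, -10, 19, 15, -1, 0]
  4 vs smaller child -11 at index 1, swap → [-11, 4, -3, -6, -10, 19, 15, -1, 0]
  4 vs smaller child -10 at index 4, swap → [-11, -10, -3, -6, 4, 19, 15, -1, 0]
extract-min → returns -11:
  remove root -11; move last element 0 to root → [0, -10, -3, -6, 4, 19, 15, -1]
  0 vs smaller child -10 at index 1, swap → [-10, 0, -3, -6, 4, 19, 15, -1]
  0 vs smaller child -6 at index 3, swap → [-10, -6, -3, 0, 4, 19, 15, -1]
  0 vs only child -1 at index 7, swap → [-10, -6, -3, -1, 4, 19, 15, 0]
extract-min → returns -10:
  remove root -10; move last element 0 to root → [0, -6, -3, -1, 4, 19, 15]
  0 vs smaller child -6 at index 1, swap → [-6, 0, -3, -1, 4, 19, 15]
  0 vs smaller child -1 at index 3, swap → [-6, -1, -3, 0, 4, 19, 15]
insert -27:
  append -27 at index 7 → [-6, -1, -3, 0, 4, 19, 15, -27]
  -27 < parent 0 at index 3, swap → [-6, -1, -3, -27, 4, 19, 15, 0]
  -27 < parent -1 at index 1, swap → [-6, -27, -3, -1, 4, 19, 15, 0]
  -27 < parent -6 at index 0, swap → [-27, -6, -3, -1, 4, 19, 15, 0]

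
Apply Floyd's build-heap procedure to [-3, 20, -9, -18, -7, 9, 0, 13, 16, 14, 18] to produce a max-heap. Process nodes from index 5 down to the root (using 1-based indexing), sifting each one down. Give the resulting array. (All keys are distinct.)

sift down from index 5:
  -7 vs larger child 18 at index 11, swap → [-3, 20, -9, -18, 18, 9, 0, 13, 16, 14, -7]
sift down from index 4:
  -18 vs larger child 16 at index 9, swap → [-3, 20, -9, 16, 18, 9, 0, 13, -18, 14, -7]
sift down from index 3:
  -9 vs larger child 9 at index 6, swap → [-3, 20, 9, 16, 18, -9, 0, 13, -18, 14, -7]
sift down from index 2: already satisfies heap property
sift down from index 1:
  -3 vs larger child 20 at index 2, swap → [20, -3, 9, 16, 18, -9, 0, 13, -18, 14, -7]
  -3 vs larger child 18 at index 5, swap → [20, 18, 9, 16, -3, -9, 0, 13, -18, 14, -7]
  -3 vs larger child 14 at index 10, swap → [20, 18, 9, 16, 14, -9, 0, 13, -18, -3, -7]

[20, 18, 9, 16, 14, -9, 0, 13, -18, -3, -7]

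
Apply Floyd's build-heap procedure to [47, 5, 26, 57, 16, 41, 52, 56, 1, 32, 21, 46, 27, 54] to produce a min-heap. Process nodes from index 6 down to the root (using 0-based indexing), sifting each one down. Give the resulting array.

sift down from index 6: already satisfies heap property
sift down from index 5:
  41 vs smaller child 27 at index 12, swap → [47, 5, 26, 57, 16, 27, 52, 56, 1, 32, 21, 46, 41, 54]
sift down from index 4: already satisfies heap property
sift down from index 3:
  57 vs smaller child 1 at index 8, swap → [47, 5, 26, 1, 16, 27, 52, 56, 57, 32, 21, 46, 41, 54]
sift down from index 2: already satisfies heap property
sift down from index 1:
  5 vs smaller child 1 at index 3, swap → [47, 1, 26, 5, 16, 27, 52, 56, 57, 32, 21, 46, 41, 54]
sift down from index 0:
  47 vs smaller child 1 at index 1, swap → [1, 47, 26, 5, 16, 27, 52, 56, 57, 32, 21, 46, 41, 54]
  47 vs smaller child 5 at index 3, swap → [1, 5, 26, 47, 16, 27, 52, 56, 57, 32, 21, 46, 41, 54]

[1, 5, 26, 47, 16, 27, 52, 56, 57, 32, 21, 46, 41, 54]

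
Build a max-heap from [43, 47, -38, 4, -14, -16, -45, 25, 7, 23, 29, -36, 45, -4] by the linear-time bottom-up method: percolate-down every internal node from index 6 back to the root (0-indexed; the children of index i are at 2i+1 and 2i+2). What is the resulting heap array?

[47, 43, 45, 25, 29, -16, -4, 4, 7, 23, -14, -36, -38, -45]

sift down from index 6:
  -45 vs only child -4 at index 13, swap → [43, 47, -38, 4, -14, -16, -4, 25, 7, 23, 29, -36, 45, -45]
sift down from index 5:
  -16 vs larger child 45 at index 12, swap → [43, 47, -38, 4, -14, 45, -4, 25, 7, 23, 29, -36, -16, -45]
sift down from index 4:
  -14 vs larger child 29 at index 10, swap → [43, 47, -38, 4, 29, 45, -4, 25, 7, 23, -14, -36, -16, -45]
sift down from index 3:
  4 vs larger child 25 at index 7, swap → [43, 47, -38, 25, 29, 45, -4, 4, 7, 23, -14, -36, -16, -45]
sift down from index 2:
  -38 vs larger child 45 at index 5, swap → [43, 47, 45, 25, 29, -38, -4, 4, 7, 23, -14, -36, -16, -45]
  -38 vs larger child -16 at index 12, swap → [43, 47, 45, 25, 29, -16, -4, 4, 7, 23, -14, -36, -38, -45]
sift down from index 1: already satisfies heap property
sift down from index 0:
  43 vs larger child 47 at index 1, swap → [47, 43, 45, 25, 29, -16, -4, 4, 7, 23, -14, -36, -38, -45]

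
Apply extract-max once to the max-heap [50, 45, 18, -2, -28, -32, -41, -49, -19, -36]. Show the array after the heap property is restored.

remove root 50; move last element -36 to root → [-36, 45, 18, -2, -28, -32, -41, -49, -19]
-36 vs larger child 45 at index 1, swap → [45, -36, 18, -2, -28, -32, -41, -49, -19]
-36 vs larger child -2 at index 3, swap → [45, -2, 18, -36, -28, -32, -41, -49, -19]
-36 vs larger child -19 at index 8, swap → [45, -2, 18, -19, -28, -32, -41, -49, -36]

[45, -2, 18, -19, -28, -32, -41, -49, -36]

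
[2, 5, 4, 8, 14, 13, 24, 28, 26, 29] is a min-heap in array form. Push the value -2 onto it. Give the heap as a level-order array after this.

append -2 at index 10 → [2, 5, 4, 8, 14, 13, 24, 28, 26, 29, -2]
-2 < parent 14 at index 4, swap → [2, 5, 4, 8, -2, 13, 24, 28, 26, 29, 14]
-2 < parent 5 at index 1, swap → [2, -2, 4, 8, 5, 13, 24, 28, 26, 29, 14]
-2 < parent 2 at index 0, swap → [-2, 2, 4, 8, 5, 13, 24, 28, 26, 29, 14]

[-2, 2, 4, 8, 5, 13, 24, 28, 26, 29, 14]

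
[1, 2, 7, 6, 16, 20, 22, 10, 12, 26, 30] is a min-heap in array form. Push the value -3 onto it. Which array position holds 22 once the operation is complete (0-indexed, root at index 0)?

append -3 at index 11 → [1, 2, 7, 6, 16, 20, 22, 10, 12, 26, 30, -3]
-3 < parent 20 at index 5, swap → [1, 2, 7, 6, 16, -3, 22, 10, 12, 26, 30, 20]
-3 < parent 7 at index 2, swap → [1, 2, -3, 6, 16, 7, 22, 10, 12, 26, 30, 20]
-3 < parent 1 at index 0, swap → [-3, 2, 1, 6, 16, 7, 22, 10, 12, 26, 30, 20]
resulting array: [-3, 2, 1, 6, 16, 7, 22, 10, 12, 26, 30, 20]

6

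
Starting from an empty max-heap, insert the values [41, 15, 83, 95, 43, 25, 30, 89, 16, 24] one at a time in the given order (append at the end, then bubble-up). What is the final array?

[95, 89, 41, 83, 43, 25, 30, 15, 16, 24]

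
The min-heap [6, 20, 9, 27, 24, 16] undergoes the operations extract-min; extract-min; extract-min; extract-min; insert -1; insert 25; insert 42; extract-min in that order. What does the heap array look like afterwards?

[24, 25, 42, 27]

extract-min → returns 6:
  remove root 6; move last element 16 to root → [16, 20, 9, 27, 24]
  16 vs smaller child 9 at index 2, swap → [9, 20, 16, 27, 24]
extract-min → returns 9:
  remove root 9; move last element 24 to root → [24, 20, 16, 27]
  24 vs smaller child 16 at index 2, swap → [16, 20, 24, 27]
extract-min → returns 16:
  remove root 16; move last element 27 to root → [27, 20, 24]
  27 vs smaller child 20 at index 1, swap → [20, 27, 24]
extract-min → returns 20:
  remove root 20; move last element 24 to root → [24, 27] (no swap needed)
insert -1:
  append -1 at index 2 → [24, 27, -1]
  -1 < parent 24 at index 0, swap → [-1, 27, 24]
insert 25:
  append 25 at index 3 → [-1, 27, 24, 25]
  25 < parent 27 at index 1, swap → [-1, 25, 24, 27]
insert 42:
  append 42 at index 4 → [-1, 25, 24, 27, 42] (no swap needed)
extract-min → returns -1:
  remove root -1; move last element 42 to root → [42, 25, 24, 27]
  42 vs smaller child 24 at index 2, swap → [24, 25, 42, 27]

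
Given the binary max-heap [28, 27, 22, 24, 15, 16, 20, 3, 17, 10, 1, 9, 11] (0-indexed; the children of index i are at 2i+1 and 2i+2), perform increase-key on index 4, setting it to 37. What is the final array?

[37, 28, 22, 24, 27, 16, 20, 3, 17, 10, 1, 9, 11]

set index 4 from 15 to 37 → [28, 27, 22, 24, 37, 16, 20, 3, 17, 10, 1, 9, 11]
37 > parent 27 at index 1, swap → [28, 37, 22, 24, 27, 16, 20, 3, 17, 10, 1, 9, 11]
37 > parent 28 at index 0, swap → [37, 28, 22, 24, 27, 16, 20, 3, 17, 10, 1, 9, 11]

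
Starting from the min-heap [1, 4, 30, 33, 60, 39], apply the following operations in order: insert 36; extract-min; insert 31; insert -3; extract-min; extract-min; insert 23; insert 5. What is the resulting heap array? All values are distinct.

insert 36:
  append 36 at index 6 → [1, 4, 30, 33, 60, 39, 36] (no swap needed)
extract-min → returns 1:
  remove root 1; move last element 36 to root → [36, 4, 30, 33, 60, 39]
  36 vs smaller child 4 at index 1, swap → [4, 36, 30, 33, 60, 39]
  36 vs smaller child 33 at index 3, swap → [4, 33, 30, 36, 60, 39]
insert 31:
  append 31 at index 6 → [4, 33, 30, 36, 60, 39, 31] (no swap needed)
insert -3:
  append -3 at index 7 → [4, 33, 30, 36, 60, 39, 31, -3]
  -3 < parent 36 at index 3, swap → [4, 33, 30, -3, 60, 39, 31, 36]
  -3 < parent 33 at index 1, swap → [4, -3, 30, 33, 60, 39, 31, 36]
  -3 < parent 4 at index 0, swap → [-3, 4, 30, 33, 60, 39, 31, 36]
extract-min → returns -3:
  remove root -3; move last element 36 to root → [36, 4, 30, 33, 60, 39, 31]
  36 vs smaller child 4 at index 1, swap → [4, 36, 30, 33, 60, 39, 31]
  36 vs smaller child 33 at index 3, swap → [4, 33, 30, 36, 60, 39, 31]
extract-min → returns 4:
  remove root 4; move last element 31 to root → [31, 33, 30, 36, 60, 39]
  31 vs smaller child 30 at index 2, swap → [30, 33, 31, 36, 60, 39]
insert 23:
  append 23 at index 6 → [30, 33, 31, 36, 60, 39, 23]
  23 < parent 31 at index 2, swap → [30, 33, 23, 36, 60, 39, 31]
  23 < parent 30 at index 0, swap → [23, 33, 30, 36, 60, 39, 31]
insert 5:
  append 5 at index 7 → [23, 33, 30, 36, 60, 39, 31, 5]
  5 < parent 36 at index 3, swap → [23, 33, 30, 5, 60, 39, 31, 36]
  5 < parent 33 at index 1, swap → [23, 5, 30, 33, 60, 39, 31, 36]
  5 < parent 23 at index 0, swap → [5, 23, 30, 33, 60, 39, 31, 36]

[5, 23, 30, 33, 60, 39, 31, 36]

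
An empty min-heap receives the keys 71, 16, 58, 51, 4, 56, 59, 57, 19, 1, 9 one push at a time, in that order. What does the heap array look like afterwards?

[1, 4, 56, 19, 9, 58, 59, 71, 57, 51, 16]

Insert 71:
  append 71 at index 0 → [71] (no swap needed)
Insert 16:
  append 16 at index 1 → [71, 16]
  16 < parent 71 at index 0, swap → [16, 71]
Insert 58:
  append 58 at index 2 → [16, 71, 58] (no swap needed)
Insert 51:
  append 51 at index 3 → [16, 71, 58, 51]
  51 < parent 71 at index 1, swap → [16, 51, 58, 71]
Insert 4:
  append 4 at index 4 → [16, 51, 58, 71, 4]
  4 < parent 51 at index 1, swap → [16, 4, 58, 71, 51]
  4 < parent 16 at index 0, swap → [4, 16, 58, 71, 51]
Insert 56:
  append 56 at index 5 → [4, 16, 58, 71, 51, 56]
  56 < parent 58 at index 2, swap → [4, 16, 56, 71, 51, 58]
Insert 59:
  append 59 at index 6 → [4, 16, 56, 71, 51, 58, 59] (no swap needed)
Insert 57:
  append 57 at index 7 → [4, 16, 56, 71, 51, 58, 59, 57]
  57 < parent 71 at index 3, swap → [4, 16, 56, 57, 51, 58, 59, 71]
Insert 19:
  append 19 at index 8 → [4, 16, 56, 57, 51, 58, 59, 71, 19]
  19 < parent 57 at index 3, swap → [4, 16, 56, 19, 51, 58, 59, 71, 57]
Insert 1:
  append 1 at index 9 → [4, 16, 56, 19, 51, 58, 59, 71, 57, 1]
  1 < parent 51 at index 4, swap → [4, 16, 56, 19, 1, 58, 59, 71, 57, 51]
  1 < parent 16 at index 1, swap → [4, 1, 56, 19, 16, 58, 59, 71, 57, 51]
  1 < parent 4 at index 0, swap → [1, 4, 56, 19, 16, 58, 59, 71, 57, 51]
Insert 9:
  append 9 at index 10 → [1, 4, 56, 19, 16, 58, 59, 71, 57, 51, 9]
  9 < parent 16 at index 4, swap → [1, 4, 56, 19, 9, 58, 59, 71, 57, 51, 16]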